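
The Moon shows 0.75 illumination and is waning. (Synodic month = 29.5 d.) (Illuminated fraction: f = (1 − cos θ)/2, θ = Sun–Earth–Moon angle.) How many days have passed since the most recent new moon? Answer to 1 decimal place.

19.7 days

Invert f = (1 − cos θ)/2 to get cos θ = 1 − 2(0.75) = -0.500, hence θ₀ = arccos -0.500 = 120.0°.
Waning ⇒ past full, so θ = 360° − 120.0° = 240.0°.
Age = 29.5 × 240.0°/360° ≈ 19.67 days.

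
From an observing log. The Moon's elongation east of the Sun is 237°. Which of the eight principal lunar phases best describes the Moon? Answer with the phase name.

237° lies in the waning gibbous sector of the 8-phase cycle.

waning gibbous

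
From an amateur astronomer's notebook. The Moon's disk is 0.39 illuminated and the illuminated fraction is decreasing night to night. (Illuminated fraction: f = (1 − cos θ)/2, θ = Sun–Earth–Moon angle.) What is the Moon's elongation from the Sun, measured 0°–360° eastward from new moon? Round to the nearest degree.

Invert f = (1 − cos θ)/2 to get cos θ = 1 − 2(0.39) = 0.220, hence θ₀ = arccos 0.220 = 77.3°.
Since the Moon is past full (waning), take the reflex angle: θ = 360° − 77.3° = 282.7°.

283°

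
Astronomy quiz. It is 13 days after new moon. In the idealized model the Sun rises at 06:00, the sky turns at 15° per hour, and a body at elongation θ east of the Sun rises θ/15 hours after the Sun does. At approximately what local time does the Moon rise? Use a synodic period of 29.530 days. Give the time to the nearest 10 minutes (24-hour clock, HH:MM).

16:30

Elongation θ = 360° × 13/29.530 ≈ 158.5°.
At 15° of sky rotation per hour, 158.5° corresponds to a 10.57 h lag.
06:00 + 10.566 h ≈ 16:34 → 16:30 to the nearest ten minutes.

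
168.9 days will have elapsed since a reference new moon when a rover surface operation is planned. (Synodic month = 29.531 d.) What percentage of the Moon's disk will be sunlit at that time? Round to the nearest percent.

168.9 d spans 5 complete synodic months (5 × 29.531 = 147.66 d) plus 21.25 d.
Elongation θ = 360° × 21.25/29.531 ≈ 259.0°.
cos 259.0° = (-0.191), so f = (1 − (-0.191))/2 = 0.595, so 60%.

60%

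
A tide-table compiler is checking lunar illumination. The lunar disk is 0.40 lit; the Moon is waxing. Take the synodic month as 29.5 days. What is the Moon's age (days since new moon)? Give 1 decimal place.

6.4 days

From f = (1 − cos θ)/2: cos θ = 1 − 2×0.40 = 0.200; arccos → 78.5°.
Before full moon the principal value applies: θ = 78.5°.
That fraction of the synodic month is 78.5/360 × 29.5 d ≈ 6.43 d.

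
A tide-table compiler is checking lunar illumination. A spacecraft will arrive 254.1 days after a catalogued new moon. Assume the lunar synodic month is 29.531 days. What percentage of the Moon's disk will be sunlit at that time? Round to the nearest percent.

Reduce mod P: 254.1 − 8×29.531 = 17.85 d into the current lunation.
Phase angle: θ = 360°·(17.85 d)/(29.531 d) = 217.6°.
Illuminated fraction = (1 − cos 217.6°)/2 = (1 − (-0.792))/2 ≈ 0.896, so 90%.

90%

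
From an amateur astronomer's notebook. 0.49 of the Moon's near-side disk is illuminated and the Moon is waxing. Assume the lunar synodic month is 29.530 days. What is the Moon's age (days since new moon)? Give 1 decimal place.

cos θ = 1 − 2f = 0.020, giving a principal value of 88.9°.
Waxing ⇒ before full, so θ = 88.9°.
At 360°/29.530 d per day, 88.9° corresponds to 7.29 days.

7.3 days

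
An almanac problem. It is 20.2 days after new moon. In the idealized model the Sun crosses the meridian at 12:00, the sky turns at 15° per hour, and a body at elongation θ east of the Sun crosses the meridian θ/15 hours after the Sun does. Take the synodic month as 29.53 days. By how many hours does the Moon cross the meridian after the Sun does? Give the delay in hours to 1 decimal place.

16.4 h

Phase angle: θ = 360°·(20.2 d)/(29.53 d) = 246.3°.
Delay after the Sun = 246.3° / (15°/h) ≈ 16.42 h.
So the Moon crosses the meridian 16.42 h after the Sun.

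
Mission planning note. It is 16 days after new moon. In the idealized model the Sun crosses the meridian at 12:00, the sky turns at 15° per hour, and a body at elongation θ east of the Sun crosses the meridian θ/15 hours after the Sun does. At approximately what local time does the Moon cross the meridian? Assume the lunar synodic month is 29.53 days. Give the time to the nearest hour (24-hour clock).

01:00

The Moon has covered 16/29.53 of its cycle, so θ ≈ 360° × 16/29.53 = 195.1°.
Delay after the Sun = 195.1° / (15°/h) ≈ 13.00 h.
12:00 + 13.00 h ≈ 01:00 → 01:00 to the nearest hour.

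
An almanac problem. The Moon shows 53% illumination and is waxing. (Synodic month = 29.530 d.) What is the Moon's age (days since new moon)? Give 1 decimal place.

Invert f = (1 − cos θ)/2 to get cos θ = 1 − 2(0.53) = -0.060, hence θ₀ = arccos -0.060 = 93.4°.
The Moon is waxing (0°–180°), so θ = 93.4° directly.
That fraction of the synodic month is 93.4/360 × 29.530 d ≈ 7.66 d.

7.7 days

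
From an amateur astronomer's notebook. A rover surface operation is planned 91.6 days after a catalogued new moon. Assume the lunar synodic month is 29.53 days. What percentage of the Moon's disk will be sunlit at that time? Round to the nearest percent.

10%

91.6 d spans 3 complete synodic months (3 × 29.53 = 88.59 d) plus 3.01 d.
Phase angle: θ = 360°·(3.01 d)/(29.53 d) = 36.7°.
With cos θ = 0.802, the lit fraction is (1 − 0.802)/2 ≈ 0.099, so 10%.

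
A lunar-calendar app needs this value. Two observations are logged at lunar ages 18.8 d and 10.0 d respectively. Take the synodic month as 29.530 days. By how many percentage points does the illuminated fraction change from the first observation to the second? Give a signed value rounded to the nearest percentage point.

-6 pp

First observation: θ = 360°·18.8/29.530 = 229.2°, so f = 0.827.
Second observation: θ = 121.9°, f = 0.764.
Δf = 0.764 − 0.827 = -0.062, i.e. -6 pp.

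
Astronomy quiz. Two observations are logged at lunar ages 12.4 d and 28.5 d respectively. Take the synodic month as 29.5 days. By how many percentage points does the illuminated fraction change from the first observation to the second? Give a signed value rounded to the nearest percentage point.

-93 percentage points

θ₁ = 360° × 12.4/29.5 = 151.3°, f₁ = (1 − cos θ₁)/2 = 0.939.
θ₂ = 360° × 28.5/29.5 = 347.8°, f₂ = (1 − cos θ₂)/2 = 0.011.
Change = f₂ − f₁ = -0.927 → -93 percentage points.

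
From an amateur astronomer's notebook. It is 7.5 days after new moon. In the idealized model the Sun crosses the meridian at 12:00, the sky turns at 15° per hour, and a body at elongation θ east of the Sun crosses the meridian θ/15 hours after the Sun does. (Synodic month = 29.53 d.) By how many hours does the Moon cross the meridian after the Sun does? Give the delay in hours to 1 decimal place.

Phase angle: θ = 360°·(7.5 d)/(29.53 d) = 91.4°.
Delay after the Sun = 91.4° / (15°/h) ≈ 6.10 h.
So the Moon crosses the meridian 6.10 h after the Sun.

6.1 h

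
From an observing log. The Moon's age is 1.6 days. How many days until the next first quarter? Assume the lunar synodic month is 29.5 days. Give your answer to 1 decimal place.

First quarter occurs at elongation 90°, i.e. at age 29.5 × 90/360 = 7.375 d.
So 5.775 days remain (7.375 − 1.6).

5.8 days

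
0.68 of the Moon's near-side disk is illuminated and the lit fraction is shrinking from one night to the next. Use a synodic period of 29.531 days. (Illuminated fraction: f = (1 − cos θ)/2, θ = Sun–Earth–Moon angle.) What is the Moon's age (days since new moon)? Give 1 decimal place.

20.4 days

Invert f = (1 − cos θ)/2 to get cos θ = 1 − 2(0.68) = -0.360, hence θ₀ = arccos -0.360 = 111.1°.
Since the Moon is past full (waning), take the reflex angle: θ = 360° − 111.1° = 248.9°.
That fraction of the synodic month is 248.9/360 × 29.531 d ≈ 20.42 d.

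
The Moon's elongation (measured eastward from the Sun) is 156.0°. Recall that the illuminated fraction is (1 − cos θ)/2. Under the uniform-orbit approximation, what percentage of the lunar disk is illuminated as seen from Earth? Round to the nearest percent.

96%

cos 156.0° = (-0.914), so f = (1 − (-0.914))/2 = 0.957, i.e. 96%.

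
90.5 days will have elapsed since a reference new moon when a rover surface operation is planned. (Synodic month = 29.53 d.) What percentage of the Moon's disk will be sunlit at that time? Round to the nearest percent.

4%

90.5 d spans 3 complete synodic months (3 × 29.53 = 88.59 d) plus 1.91 d.
The Moon has covered 1.91/29.53 of its cycle, so θ ≈ 360° × 1.91/29.53 = 23.3°.
With cos θ = 0.919, the lit fraction is (1 − 0.919)/2 ≈ 0.041, so 4%.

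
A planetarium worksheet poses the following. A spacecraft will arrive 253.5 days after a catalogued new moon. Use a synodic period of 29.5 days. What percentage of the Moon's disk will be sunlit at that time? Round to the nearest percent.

92%

253.5 d spans 8 complete synodic months (8 × 29.5 = 236.00 d) plus 17.50 d.
Phase angle: θ = 360°·(17.50 d)/(29.5 d) = 213.6°.
Illuminated fraction = (1 − cos 213.6°)/2 = (1 − (-0.833))/2 ≈ 0.917, so 92%.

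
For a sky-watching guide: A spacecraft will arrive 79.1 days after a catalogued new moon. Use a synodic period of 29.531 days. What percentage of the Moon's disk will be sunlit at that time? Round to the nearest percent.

79.1/29.531 = 2.679 lunations, so 2 complete cycles and 20.04 d into the next.
Elongation θ = 360° × 20.04/29.531 ≈ 244.3°.
With cos θ = (-0.434), the lit fraction is (1 − (-0.434))/2 ≈ 0.717, so 72%.

72%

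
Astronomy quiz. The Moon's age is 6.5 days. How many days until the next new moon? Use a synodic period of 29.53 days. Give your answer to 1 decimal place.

One full lunation from the last new moon is 29.53 d; remaining = 29.53 − 6.5 = 23.030 d.

23.0 days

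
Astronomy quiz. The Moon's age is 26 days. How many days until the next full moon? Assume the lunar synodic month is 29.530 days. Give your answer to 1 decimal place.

Full moon is 0.5 of the way through the cycle: age 0.5 × 29.530 = 14.765 d.
Already past this cycle's full moon; the next is at 14.765 + 29.530 = 44.295 d, so 44.295 − 26 = 18.295 days.

18.3 days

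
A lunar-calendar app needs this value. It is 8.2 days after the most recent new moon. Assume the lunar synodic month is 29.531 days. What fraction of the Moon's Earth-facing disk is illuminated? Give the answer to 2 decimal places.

0.59

Elongation θ = 360° × 8.2/29.531 ≈ 100.0°.
Illuminated fraction = (1 − cos 100.0°)/2 = (1 − (-0.173))/2 ≈ 0.587.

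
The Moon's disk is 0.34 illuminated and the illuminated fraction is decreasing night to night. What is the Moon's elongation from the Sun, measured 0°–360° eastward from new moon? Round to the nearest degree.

289°

cos θ = 1 − 2f = 0.320, giving a principal value of 71.3°.
A waning Moon lies in 180°–360°, so θ = 360° − 71.3° = 288.7°.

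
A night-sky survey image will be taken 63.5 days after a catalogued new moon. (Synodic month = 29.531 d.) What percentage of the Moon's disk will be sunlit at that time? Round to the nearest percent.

63.5/29.531 = 2.150 lunations, so 2 complete cycles and 4.44 d into the next.
Phase angle: θ = 360°·(4.44 d)/(29.531 d) = 54.1°.
With cos θ = 0.586, the lit fraction is (1 − 0.586)/2 ≈ 0.207, so 21%.

21%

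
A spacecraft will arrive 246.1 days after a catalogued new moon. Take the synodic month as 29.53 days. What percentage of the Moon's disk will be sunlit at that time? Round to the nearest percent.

Reduce mod P: 246.1 − 8×29.53 = 9.86 d into the current lunation.
The Moon has covered 9.86/29.53 of its cycle, so θ ≈ 360° × 9.86/29.53 = 120.2°.
cos 120.2° = (-0.503), so f = (1 − (-0.503))/2 = 0.752, so 75%.

75%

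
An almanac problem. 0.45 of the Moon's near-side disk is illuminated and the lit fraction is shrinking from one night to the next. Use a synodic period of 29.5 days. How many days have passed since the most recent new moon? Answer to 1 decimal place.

22.6 days

Invert f = (1 − cos θ)/2 to get cos θ = 1 − 2(0.45) = 0.100, hence θ₀ = arccos 0.100 = 84.3°.
A waning Moon lies in 180°–360°, so θ = 360° − 84.3° = 275.7°.
At 360°/29.5 d per day, 275.7° corresponds to 22.60 days.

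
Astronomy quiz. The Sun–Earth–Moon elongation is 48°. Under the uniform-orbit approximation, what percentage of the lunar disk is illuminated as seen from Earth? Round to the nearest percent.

17%

f = (1 − cos 48°)/2 = (1 − 0.669)/2 ≈ 0.165, i.e. 17%.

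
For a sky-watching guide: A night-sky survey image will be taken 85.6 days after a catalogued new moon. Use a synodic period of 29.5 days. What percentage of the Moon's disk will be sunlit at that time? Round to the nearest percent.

9%

85.6 d spans 2 complete synodic months (2 × 29.5 = 59.00 d) plus 26.60 d.
The Moon has covered 26.60/29.5 of its cycle, so θ ≈ 360° × 26.60/29.5 = 324.6°.
Illuminated fraction = (1 − cos 324.6°)/2 = (1 − 0.815)/2 ≈ 0.092, so 9%.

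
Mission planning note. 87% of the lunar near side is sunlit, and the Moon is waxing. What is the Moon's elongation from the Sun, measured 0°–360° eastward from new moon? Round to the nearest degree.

138°

From f = (1 − cos θ)/2: cos θ = 1 − 2×0.87 = -0.740; arccos → 137.7°.
Waxing ⇒ before full, so θ = 137.7°.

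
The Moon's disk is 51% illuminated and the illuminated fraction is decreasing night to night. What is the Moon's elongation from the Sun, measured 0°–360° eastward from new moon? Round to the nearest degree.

Invert f = (1 − cos θ)/2 to get cos θ = 1 − 2(0.51) = -0.020, hence θ₀ = arccos -0.020 = 91.1°.
Since the Moon is past full (waning), take the reflex angle: θ = 360° − 91.1° = 268.9°.

269°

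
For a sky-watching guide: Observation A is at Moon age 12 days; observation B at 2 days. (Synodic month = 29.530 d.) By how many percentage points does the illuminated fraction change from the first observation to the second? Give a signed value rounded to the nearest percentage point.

-87 pp

θ₁ = 360° × 12/29.530 = 146.3°, f₁ = (1 − cos θ₁)/2 = 0.916.
θ₂ = 360° × 2/29.530 = 24.4°, f₂ = (1 − cos θ₂)/2 = 0.045.
Change = f₂ − f₁ = -0.871 → -87 percentage points.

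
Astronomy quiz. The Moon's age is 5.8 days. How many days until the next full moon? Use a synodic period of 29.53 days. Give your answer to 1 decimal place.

Full moon occurs at elongation 180°, i.e. at age 29.53 × 180/360 = 14.765 d.
So 8.965 days remain (14.765 − 5.8).

9.0 days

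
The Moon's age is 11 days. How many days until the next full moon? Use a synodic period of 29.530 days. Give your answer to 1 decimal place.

Full moon is 0.5 of the way through the cycle: age 0.5 × 29.530 = 14.765 d.
So 3.765 days remain (14.765 − 11).

3.8 days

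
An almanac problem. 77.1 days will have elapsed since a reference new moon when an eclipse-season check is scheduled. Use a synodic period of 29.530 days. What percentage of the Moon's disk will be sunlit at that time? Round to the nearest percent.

88%

77.1/29.530 = 2.611 lunations, so 2 complete cycles and 18.04 d into the next.
The Moon has covered 18.04/29.530 of its cycle, so θ ≈ 360° × 18.04/29.530 = 219.9°.
Illuminated fraction = (1 − cos 219.9°)/2 = (1 − (-0.767))/2 ≈ 0.883, so 88%.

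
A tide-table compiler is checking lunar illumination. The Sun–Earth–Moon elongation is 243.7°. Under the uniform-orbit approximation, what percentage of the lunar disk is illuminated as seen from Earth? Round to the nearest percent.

f = (1 − cos 243.7°)/2 = (1 − (-0.443))/2 ≈ 0.722, i.e. 72%.

72%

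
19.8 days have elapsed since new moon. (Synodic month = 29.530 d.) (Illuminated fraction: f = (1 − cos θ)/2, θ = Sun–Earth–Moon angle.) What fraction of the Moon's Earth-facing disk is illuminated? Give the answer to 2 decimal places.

Elongation θ = 360° × 19.8/29.530 ≈ 241.4°.
Illuminated fraction = (1 − cos 241.4°)/2 = (1 − (-0.479))/2 ≈ 0.739.

0.74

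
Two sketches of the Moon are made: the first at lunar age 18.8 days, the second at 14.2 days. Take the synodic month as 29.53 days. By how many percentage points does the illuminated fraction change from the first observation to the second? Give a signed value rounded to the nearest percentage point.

+17 percentage points

First observation: θ = 360°·18.8/29.53 = 229.2°, so f = 0.827.
Second observation: θ = 173.1°, f = 0.996.
Δf = 0.996 − 0.827 = +0.170, i.e. +17 pp.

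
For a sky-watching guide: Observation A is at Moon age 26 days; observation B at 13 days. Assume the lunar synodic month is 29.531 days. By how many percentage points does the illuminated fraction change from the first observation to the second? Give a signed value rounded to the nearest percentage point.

First observation: θ = 360°·26/29.531 = 317.0°, so f = 0.135.
Second observation: θ = 158.5°, f = 0.965.
Δf = 0.965 − 0.135 = +0.831, i.e. +83 pp.

+83 pp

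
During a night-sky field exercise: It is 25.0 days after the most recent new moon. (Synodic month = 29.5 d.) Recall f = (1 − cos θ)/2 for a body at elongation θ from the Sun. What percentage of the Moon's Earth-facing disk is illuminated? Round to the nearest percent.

Phase angle: θ = 360°·(25.0 d)/(29.5 d) = 305.1°.
Illuminated fraction = (1 − cos 305.1°)/2 = (1 − 0.575)/2 ≈ 0.213, so 21%.

21%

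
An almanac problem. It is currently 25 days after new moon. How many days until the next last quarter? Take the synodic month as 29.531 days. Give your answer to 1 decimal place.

26.7 days

Last quarter occurs at elongation 270°, i.e. at age 29.531 × 270/360 = 22.148 d.
This lunation's last quarter (22.148 d) has passed, so add one period: 51.679 − 25 = 26.679 days.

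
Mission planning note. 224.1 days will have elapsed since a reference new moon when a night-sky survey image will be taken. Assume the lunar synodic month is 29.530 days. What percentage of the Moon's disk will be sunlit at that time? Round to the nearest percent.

224.1 d spans 7 complete synodic months (7 × 29.530 = 206.71 d) plus 17.39 d.
Phase angle: θ = 360°·(17.39 d)/(29.530 d) = 212.0°.
With cos θ = (-0.848), the lit fraction is (1 − (-0.848))/2 ≈ 0.924, so 92%.

92%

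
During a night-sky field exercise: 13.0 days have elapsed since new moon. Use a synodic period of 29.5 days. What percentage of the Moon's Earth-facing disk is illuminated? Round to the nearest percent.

The Moon has covered 13.0/29.5 of its cycle, so θ ≈ 360° × 13.0/29.5 = 158.6°.
cos 158.6° = (-0.931), so f = (1 − (-0.931))/2 = 0.966, so 97%.

97%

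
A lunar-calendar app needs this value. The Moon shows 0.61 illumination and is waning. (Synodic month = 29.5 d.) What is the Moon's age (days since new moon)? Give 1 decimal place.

From f = (1 − cos θ)/2: cos θ = 1 − 2×0.61 = -0.220; arccos → 102.7°.
A waning Moon lies in 180°–360°, so θ = 360° − 102.7° = 257.3°.
At 360°/29.5 d per day, 257.3° corresponds to 21.08 days.

21.1 days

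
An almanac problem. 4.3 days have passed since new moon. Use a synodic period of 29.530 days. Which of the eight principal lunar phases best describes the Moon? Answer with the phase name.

waxing crescent

At 4.3/29.530 of the cycle, θ ≈ 52° — the waxing crescent range.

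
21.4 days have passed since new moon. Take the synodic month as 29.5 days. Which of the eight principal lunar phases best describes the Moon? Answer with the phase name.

At 21.4/29.5 of the cycle, θ ≈ 261° — the last quarter range.

last quarter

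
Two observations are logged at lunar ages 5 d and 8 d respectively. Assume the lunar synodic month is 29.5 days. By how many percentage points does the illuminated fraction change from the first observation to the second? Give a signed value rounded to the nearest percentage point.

+31 percentage points

θ₁ = 360° × 5/29.5 = 61.0°, f₁ = (1 − cos θ₁)/2 = 0.258.
θ₂ = 360° × 8/29.5 = 97.6°, f₂ = (1 − cos θ₂)/2 = 0.566.
Change = f₂ − f₁ = +0.309 → +31 percentage points.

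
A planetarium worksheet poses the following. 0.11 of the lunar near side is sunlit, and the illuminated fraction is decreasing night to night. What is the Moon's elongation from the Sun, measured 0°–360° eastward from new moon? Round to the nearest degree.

321°

Invert f = (1 − cos θ)/2 to get cos θ = 1 − 2(0.11) = 0.780, hence θ₀ = arccos 0.780 = 38.7°.
Since the Moon is past full (waning), take the reflex angle: θ = 360° − 38.7° = 321.3°.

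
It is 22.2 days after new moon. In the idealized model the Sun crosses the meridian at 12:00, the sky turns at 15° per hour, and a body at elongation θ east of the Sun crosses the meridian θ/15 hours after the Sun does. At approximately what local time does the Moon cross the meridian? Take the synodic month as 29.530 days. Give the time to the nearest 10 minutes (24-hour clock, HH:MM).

The Moon has covered 22.2/29.530 of its cycle, so θ ≈ 360° × 22.2/29.530 = 270.6°.
At 15° of sky rotation per hour, 270.6° corresponds to a 18.04 h lag.
12:00 + 18.043 h ≈ 06:03 → 06:00 to the nearest ten minutes.

06:00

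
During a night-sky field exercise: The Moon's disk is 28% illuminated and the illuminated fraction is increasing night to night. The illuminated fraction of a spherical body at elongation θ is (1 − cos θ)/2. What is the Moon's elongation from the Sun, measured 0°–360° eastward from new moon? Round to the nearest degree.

Invert f = (1 − cos θ)/2 to get cos θ = 1 − 2(0.28) = 0.440, hence θ₀ = arccos 0.440 = 63.9°.
Waxing ⇒ before full, so θ = 63.9°.

64°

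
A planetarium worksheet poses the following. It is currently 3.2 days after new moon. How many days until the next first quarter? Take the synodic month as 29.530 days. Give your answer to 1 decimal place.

First quarter occurs at elongation 90°, i.e. at age 29.530 × 90/360 = 7.383 d.
So 4.183 days remain (7.383 − 3.2).

4.2 days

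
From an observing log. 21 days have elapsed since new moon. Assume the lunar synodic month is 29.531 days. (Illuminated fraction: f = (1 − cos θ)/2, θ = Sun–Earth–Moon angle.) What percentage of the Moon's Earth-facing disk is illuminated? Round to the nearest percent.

62%

Elongation θ = 360° × 21/29.531 ≈ 256.0°.
With cos θ = (-0.242), the lit fraction is (1 − (-0.242))/2 ≈ 0.621, so 62%.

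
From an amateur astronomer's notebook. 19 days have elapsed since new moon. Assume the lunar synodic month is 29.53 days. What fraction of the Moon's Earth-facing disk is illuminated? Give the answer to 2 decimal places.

The Moon has covered 19/29.53 of its cycle, so θ ≈ 360° × 19/29.53 = 231.6°.
cos 231.6° = (-0.621), so f = (1 − (-0.621))/2 = 0.810.

0.81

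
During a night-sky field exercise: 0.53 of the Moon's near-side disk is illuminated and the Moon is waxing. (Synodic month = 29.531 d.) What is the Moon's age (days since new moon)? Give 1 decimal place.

7.7 days

From f = (1 − cos θ)/2: cos θ = 1 − 2×0.53 = -0.060; arccos → 93.4°.
Waxing ⇒ before full, so θ = 93.4°.
Age = 29.531 × 93.4°/360° ≈ 7.66 days.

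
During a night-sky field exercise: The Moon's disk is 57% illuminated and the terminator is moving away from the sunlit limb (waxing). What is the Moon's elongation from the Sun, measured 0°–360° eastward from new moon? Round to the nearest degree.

Invert f = (1 − cos θ)/2 to get cos θ = 1 − 2(0.57) = -0.140, hence θ₀ = arccos -0.140 = 98.0°.
Waxing ⇒ before full, so θ = 98.0°.

98°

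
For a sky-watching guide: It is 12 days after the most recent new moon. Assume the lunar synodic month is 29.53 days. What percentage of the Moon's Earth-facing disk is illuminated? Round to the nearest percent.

Phase angle: θ = 360°·(12 d)/(29.53 d) = 146.3°.
With cos θ = (-0.832), the lit fraction is (1 − (-0.832))/2 ≈ 0.916, so 92%.

92%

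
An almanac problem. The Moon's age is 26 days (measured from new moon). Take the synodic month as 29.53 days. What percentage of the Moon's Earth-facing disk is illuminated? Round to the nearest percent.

The Moon has covered 26/29.53 of its cycle, so θ ≈ 360° × 26/29.53 = 317.0°.
cos 317.0° = 0.731, so f = (1 − 0.731)/2 = 0.135, so 13%.

13%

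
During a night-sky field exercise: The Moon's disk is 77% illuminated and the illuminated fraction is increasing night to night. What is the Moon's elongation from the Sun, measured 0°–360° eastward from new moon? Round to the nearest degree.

From f = (1 − cos θ)/2: cos θ = 1 − 2×0.77 = -0.540; arccos → 122.7°.
The Moon is waxing (0°–180°), so θ = 122.7° directly.

123°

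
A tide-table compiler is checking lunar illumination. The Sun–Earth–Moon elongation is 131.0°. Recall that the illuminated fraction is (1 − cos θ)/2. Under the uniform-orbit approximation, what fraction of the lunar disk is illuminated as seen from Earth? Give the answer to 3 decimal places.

0.828

cos 131.0° = (-0.656), so f = (1 − (-0.656))/2 = 0.828.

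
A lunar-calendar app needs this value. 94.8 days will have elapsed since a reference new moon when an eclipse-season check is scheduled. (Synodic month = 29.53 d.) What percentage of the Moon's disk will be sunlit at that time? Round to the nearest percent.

38%

94.8/29.53 = 3.210 lunations, so 3 complete cycles and 6.21 d into the next.
Phase angle: θ = 360°·(6.21 d)/(29.53 d) = 75.7°.
With cos θ = 0.247, the lit fraction is (1 − 0.247)/2 ≈ 0.377, so 38%.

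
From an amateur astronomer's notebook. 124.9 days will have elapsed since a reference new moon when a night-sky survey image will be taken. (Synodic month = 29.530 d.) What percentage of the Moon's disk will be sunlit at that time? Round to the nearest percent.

Reduce mod P: 124.9 − 4×29.530 = 6.78 d into the current lunation.
Phase angle: θ = 360°·(6.78 d)/(29.530 d) = 82.7°.
Illuminated fraction = (1 − cos 82.7°)/2 = (1 − 0.128)/2 ≈ 0.436, so 44%.

44%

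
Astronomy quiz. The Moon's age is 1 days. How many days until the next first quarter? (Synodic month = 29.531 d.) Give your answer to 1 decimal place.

6.4 days

First quarter is 0.25 of the way through the cycle: age 0.25 × 29.531 = 7.383 d.
That is 7.383 − 1 = 6.383 days ahead.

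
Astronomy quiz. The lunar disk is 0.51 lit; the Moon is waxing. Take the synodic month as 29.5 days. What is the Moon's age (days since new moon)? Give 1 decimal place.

7.5 days

cos θ = 1 − 2f = -0.020, giving a principal value of 91.1°.
The Moon is waxing (0°–180°), so θ = 91.1° directly.
Age = 29.5 × 91.1°/360° ≈ 7.47 days.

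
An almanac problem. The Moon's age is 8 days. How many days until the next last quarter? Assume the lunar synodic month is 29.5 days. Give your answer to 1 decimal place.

14.1 days

Last quarter occurs at elongation 270°, i.e. at age 29.5 × 270/360 = 22.125 d.
So 14.125 days remain (22.125 − 8).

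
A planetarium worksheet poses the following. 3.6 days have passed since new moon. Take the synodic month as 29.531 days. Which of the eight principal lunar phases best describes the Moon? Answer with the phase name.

At 3.6/29.531 of the cycle, θ ≈ 44° — the waxing crescent range.

waxing crescent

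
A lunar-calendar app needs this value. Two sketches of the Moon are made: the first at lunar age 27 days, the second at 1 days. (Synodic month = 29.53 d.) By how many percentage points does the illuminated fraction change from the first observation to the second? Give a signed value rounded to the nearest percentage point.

First observation: θ = 360°·27/29.53 = 329.2°, so f = 0.071.
Second observation: θ = 12.2°, f = 0.011.
Δf = 0.011 − 0.071 = -0.059, i.e. -6 pp.

-6 percentage points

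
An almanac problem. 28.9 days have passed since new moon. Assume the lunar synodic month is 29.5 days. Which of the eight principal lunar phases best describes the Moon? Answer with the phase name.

new moon

At 28.9/29.5 of the cycle, θ ≈ 353° — the new moon range.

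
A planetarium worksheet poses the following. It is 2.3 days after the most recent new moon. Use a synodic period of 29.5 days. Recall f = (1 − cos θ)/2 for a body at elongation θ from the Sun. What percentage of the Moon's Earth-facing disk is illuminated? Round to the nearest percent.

6%

Elongation θ = 360° × 2.3/29.5 ≈ 28.1°.
With cos θ = 0.882, the lit fraction is (1 − 0.882)/2 ≈ 0.059, so 6%.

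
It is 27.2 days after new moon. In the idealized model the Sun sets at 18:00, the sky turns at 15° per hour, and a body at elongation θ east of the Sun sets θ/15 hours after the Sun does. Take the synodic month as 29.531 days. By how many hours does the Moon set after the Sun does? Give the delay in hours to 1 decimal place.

Phase angle: θ = 360°·(27.2 d)/(29.531 d) = 331.6°.
At 15° of sky rotation per hour, 331.6° corresponds to a 22.11 h lag.
So the Moon sets 22.11 h after the Sun.

22.1 h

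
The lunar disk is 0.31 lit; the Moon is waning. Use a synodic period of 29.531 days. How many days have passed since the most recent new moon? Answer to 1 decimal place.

cos θ = 1 − 2f = 0.380, giving a principal value of 67.7°.
A waning Moon lies in 180°–360°, so θ = 360° − 67.7° = 292.3°.
Age = 29.531 × 292.3°/360° ≈ 23.98 days.

24.0 days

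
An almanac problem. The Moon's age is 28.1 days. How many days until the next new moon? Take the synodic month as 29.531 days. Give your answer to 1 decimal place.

1.4 days

One full lunation from the last new moon is 29.531 d; remaining = 29.531 − 28.1 = 1.431 d.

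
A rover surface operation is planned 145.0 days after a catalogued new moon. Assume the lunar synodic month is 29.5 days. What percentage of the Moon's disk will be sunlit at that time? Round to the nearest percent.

7%

145.0 d spans 4 complete synodic months (4 × 29.5 = 118.00 d) plus 27.00 d.
Elongation θ = 360° × 27.00/29.5 ≈ 329.5°.
With cos θ = 0.862, the lit fraction is (1 − 0.862)/2 ≈ 0.069, so 7%.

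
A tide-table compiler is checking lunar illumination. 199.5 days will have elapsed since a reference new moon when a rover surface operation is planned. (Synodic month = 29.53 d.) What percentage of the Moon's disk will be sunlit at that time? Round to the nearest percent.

48%

199.5 d spans 6 complete synodic months (6 × 29.53 = 177.18 d) plus 22.32 d.
The Moon has covered 22.32/29.53 of its cycle, so θ ≈ 360° × 22.32/29.53 = 272.1°.
cos 272.1° = 0.037, so f = (1 − 0.037)/2 = 0.482, so 48%.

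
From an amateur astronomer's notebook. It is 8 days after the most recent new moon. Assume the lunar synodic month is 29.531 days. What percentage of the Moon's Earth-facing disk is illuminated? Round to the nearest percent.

Elongation θ = 360° × 8/29.531 ≈ 97.5°.
Illuminated fraction = (1 − cos 97.5°)/2 = (1 − (-0.131))/2 ≈ 0.565, so 57%.

57%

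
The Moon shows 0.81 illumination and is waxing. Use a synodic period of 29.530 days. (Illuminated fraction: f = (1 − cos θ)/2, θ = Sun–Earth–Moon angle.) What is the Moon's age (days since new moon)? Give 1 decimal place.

10.5 days

From f = (1 − cos θ)/2: cos θ = 1 − 2×0.81 = -0.620; arccos → 128.3°.
Waxing ⇒ before full, so θ = 128.3°.
Age = 29.530 × 128.3°/360° ≈ 10.53 days.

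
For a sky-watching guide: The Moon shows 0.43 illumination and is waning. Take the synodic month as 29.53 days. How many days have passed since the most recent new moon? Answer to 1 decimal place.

Invert f = (1 − cos θ)/2 to get cos θ = 1 − 2(0.43) = 0.140, hence θ₀ = arccos 0.140 = 82.0°.
Waning ⇒ past full, so θ = 360° − 82.0° = 278.0°.
Age = 29.53 × 278.0°/360° ≈ 22.81 days.

22.8 days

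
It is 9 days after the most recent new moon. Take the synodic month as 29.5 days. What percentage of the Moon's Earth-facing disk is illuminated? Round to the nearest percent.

67%

Phase angle: θ = 360°·(9 d)/(29.5 d) = 109.8°.
With cos θ = (-0.339), the lit fraction is (1 − (-0.339))/2 ≈ 0.670, so 67%.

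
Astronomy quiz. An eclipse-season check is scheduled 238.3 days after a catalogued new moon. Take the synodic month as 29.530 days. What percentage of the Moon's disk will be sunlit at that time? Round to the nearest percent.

5%

Reduce mod P: 238.3 − 8×29.530 = 2.06 d into the current lunation.
The Moon has covered 2.06/29.530 of its cycle, so θ ≈ 360° × 2.06/29.530 = 25.1°.
With cos θ = 0.905, the lit fraction is (1 − 0.905)/2 ≈ 0.047, so 5%.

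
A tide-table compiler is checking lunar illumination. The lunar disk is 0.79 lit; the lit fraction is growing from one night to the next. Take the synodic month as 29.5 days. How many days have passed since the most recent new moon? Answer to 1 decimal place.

10.3 days

cos θ = 1 − 2f = -0.580, giving a principal value of 125.5°.
The Moon is waxing (0°–180°), so θ = 125.5° directly.
That fraction of the synodic month is 125.5/360 × 29.5 d ≈ 10.28 d.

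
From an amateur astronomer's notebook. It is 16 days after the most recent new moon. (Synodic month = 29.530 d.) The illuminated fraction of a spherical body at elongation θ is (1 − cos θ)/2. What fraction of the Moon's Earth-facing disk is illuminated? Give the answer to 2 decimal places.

0.98

Phase angle: θ = 360°·(16 d)/(29.530 d) = 195.1°.
Illuminated fraction = (1 − cos 195.1°)/2 = (1 − (-0.966))/2 ≈ 0.983.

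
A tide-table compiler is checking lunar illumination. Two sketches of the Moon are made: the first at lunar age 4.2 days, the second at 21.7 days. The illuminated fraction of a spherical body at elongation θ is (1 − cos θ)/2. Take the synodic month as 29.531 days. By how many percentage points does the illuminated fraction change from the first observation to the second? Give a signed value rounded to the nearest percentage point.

+36 percentage points

θ₁ = 360° × 4.2/29.531 = 51.2°, f₁ = (1 − cos θ₁)/2 = 0.187.
θ₂ = 360° × 21.7/29.531 = 264.5°, f₂ = (1 − cos θ₂)/2 = 0.548.
Change = f₂ − f₁ = +0.361 → +36 percentage points.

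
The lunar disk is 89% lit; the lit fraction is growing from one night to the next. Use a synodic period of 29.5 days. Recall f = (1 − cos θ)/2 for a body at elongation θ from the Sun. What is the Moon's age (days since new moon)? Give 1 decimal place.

Invert f = (1 − cos θ)/2 to get cos θ = 1 − 2(0.89) = -0.780, hence θ₀ = arccos -0.780 = 141.3°.
Waxing ⇒ before full, so θ = 141.3°.
Age = 29.5 × 141.3°/360° ≈ 11.58 days.

11.6 days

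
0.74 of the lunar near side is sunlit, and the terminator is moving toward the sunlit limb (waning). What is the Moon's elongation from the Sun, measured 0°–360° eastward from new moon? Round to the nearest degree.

241°

From f = (1 − cos θ)/2: cos θ = 1 − 2×0.74 = -0.480; arccos → 118.7°.
A waning Moon lies in 180°–360°, so θ = 360° − 118.7° = 241.3°.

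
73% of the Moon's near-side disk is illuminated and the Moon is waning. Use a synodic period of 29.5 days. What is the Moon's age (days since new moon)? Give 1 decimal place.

19.9 days

Invert f = (1 − cos θ)/2 to get cos θ = 1 − 2(0.73) = -0.460, hence θ₀ = arccos -0.460 = 117.4°.
A waning Moon lies in 180°–360°, so θ = 360° − 117.4° = 242.6°.
That fraction of the synodic month is 242.6/360 × 29.5 d ≈ 19.88 d.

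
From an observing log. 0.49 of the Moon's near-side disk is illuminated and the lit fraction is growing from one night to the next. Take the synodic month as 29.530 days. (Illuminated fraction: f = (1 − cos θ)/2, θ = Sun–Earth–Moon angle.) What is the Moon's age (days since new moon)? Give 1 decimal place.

cos θ = 1 − 2f = 0.020, giving a principal value of 88.9°.
Before full moon the principal value applies: θ = 88.9°.
At 360°/29.530 d per day, 88.9° corresponds to 7.29 days.

7.3 days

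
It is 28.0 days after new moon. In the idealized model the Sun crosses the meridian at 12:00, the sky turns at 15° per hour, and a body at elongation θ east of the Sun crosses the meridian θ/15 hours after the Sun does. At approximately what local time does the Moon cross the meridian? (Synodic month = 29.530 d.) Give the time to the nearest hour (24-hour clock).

Elongation θ = 360° × 28.0/29.530 ≈ 341.3°.
Delay after the Sun = 341.3° / (15°/h) ≈ 22.76 h.
12:00 + 22.76 h ≈ 10:45 → 11:00 to the nearest hour.

11:00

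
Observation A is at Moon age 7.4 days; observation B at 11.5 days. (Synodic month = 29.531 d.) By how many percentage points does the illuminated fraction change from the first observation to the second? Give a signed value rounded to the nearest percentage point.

First observation: θ = 360°·7.4/29.531 = 90.2°, so f = 0.502.
Second observation: θ = 140.2°, f = 0.884.
Δf = 0.884 − 0.502 = +0.382, i.e. +38 pp.

+38 percentage points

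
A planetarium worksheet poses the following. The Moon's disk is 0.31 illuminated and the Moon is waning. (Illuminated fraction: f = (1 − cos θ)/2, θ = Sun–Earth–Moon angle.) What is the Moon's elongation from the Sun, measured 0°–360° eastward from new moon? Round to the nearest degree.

292°

cos θ = 1 − 2f = 0.380, giving a principal value of 67.7°.
Since the Moon is past full (waning), take the reflex angle: θ = 360° − 67.7° = 292.3°.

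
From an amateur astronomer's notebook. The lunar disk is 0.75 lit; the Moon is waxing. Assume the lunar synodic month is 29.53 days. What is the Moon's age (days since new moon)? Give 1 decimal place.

9.8 days

cos θ = 1 − 2f = -0.500, giving a principal value of 120.0°.
Waxing ⇒ before full, so θ = 120.0°.
Age = 29.53 × 120.0°/360° ≈ 9.84 days.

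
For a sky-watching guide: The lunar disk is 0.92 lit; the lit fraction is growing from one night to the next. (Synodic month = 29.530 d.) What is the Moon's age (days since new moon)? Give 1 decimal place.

12.1 days

Invert f = (1 − cos θ)/2 to get cos θ = 1 − 2(0.92) = -0.840, hence θ₀ = arccos -0.840 = 147.1°.
Before full moon the principal value applies: θ = 147.1°.
That fraction of the synodic month is 147.1/360 × 29.530 d ≈ 12.07 d.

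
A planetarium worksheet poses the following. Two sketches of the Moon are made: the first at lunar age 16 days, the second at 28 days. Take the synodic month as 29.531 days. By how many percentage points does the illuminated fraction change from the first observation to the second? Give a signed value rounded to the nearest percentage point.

-96 pp

θ₁ = 360° × 16/29.531 = 195.0°, f₁ = (1 − cos θ₁)/2 = 0.983.
θ₂ = 360° × 28/29.531 = 341.3°, f₂ = (1 − cos θ₂)/2 = 0.026.
Change = f₂ − f₁ = -0.957 → -96 percentage points.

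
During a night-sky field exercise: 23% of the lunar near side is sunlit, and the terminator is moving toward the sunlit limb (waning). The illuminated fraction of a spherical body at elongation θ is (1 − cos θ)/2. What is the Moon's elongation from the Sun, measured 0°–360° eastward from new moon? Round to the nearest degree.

Invert f = (1 − cos θ)/2 to get cos θ = 1 − 2(0.23) = 0.540, hence θ₀ = arccos 0.540 = 57.3°.
Waning ⇒ past full, so θ = 360° − 57.3° = 302.7°.

303°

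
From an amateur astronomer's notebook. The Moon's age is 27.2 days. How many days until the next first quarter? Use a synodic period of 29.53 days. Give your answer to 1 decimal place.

First quarter occurs at elongation 90°, i.e. at age 29.53 × 90/360 = 7.383 d.
Already past this cycle's first quarter; the next is at 7.383 + 29.53 = 36.913 d, so 36.913 − 27.2 = 9.713 days.

9.7 days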